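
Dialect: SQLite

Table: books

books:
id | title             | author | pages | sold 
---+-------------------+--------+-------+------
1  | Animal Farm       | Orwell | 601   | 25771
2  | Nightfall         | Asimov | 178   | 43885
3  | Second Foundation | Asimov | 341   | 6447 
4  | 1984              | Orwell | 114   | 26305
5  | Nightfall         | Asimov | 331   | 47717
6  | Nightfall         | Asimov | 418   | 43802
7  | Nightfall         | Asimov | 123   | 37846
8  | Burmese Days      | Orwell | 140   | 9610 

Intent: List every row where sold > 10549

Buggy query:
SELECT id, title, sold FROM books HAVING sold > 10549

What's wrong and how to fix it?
Bug: This is a non-aggregate query (no GROUP BY, no aggregates), so in SQLite the HAVING clause is invalid here; a row-level condition belongs in WHERE

Fix: Replace HAVING with WHERE since the condition applies to individual rows

Corrected query:
SELECT id, title, sold FROM books WHERE sold > 10549

Result:
id | title       | sold 
---+-------------+------
1  | Animal Farm | 25771
2  | Nightfall   | 43885
4  | 1984        | 26305
5  | Nightfall   | 47717
6  | Nightfall   | 43802
7  | Nightfall   | 37846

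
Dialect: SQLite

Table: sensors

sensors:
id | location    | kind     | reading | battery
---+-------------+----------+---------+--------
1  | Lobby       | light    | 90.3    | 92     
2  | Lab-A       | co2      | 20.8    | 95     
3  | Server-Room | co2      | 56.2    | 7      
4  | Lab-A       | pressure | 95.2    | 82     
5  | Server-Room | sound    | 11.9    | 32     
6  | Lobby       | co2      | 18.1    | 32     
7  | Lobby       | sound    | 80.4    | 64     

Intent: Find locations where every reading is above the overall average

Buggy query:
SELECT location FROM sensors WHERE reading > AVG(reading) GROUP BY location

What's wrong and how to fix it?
Bug: AVG() is an aggregate; it can't sit directly in WHERE

Fix: Compute the overall average in a scalar subquery and compare each group's MIN against it in HAVING

Corrected query:
SELECT location FROM sensors GROUP BY location HAVING MIN(reading) > (SELECT AVG(reading) FROM sensors)

Result:
(no rows)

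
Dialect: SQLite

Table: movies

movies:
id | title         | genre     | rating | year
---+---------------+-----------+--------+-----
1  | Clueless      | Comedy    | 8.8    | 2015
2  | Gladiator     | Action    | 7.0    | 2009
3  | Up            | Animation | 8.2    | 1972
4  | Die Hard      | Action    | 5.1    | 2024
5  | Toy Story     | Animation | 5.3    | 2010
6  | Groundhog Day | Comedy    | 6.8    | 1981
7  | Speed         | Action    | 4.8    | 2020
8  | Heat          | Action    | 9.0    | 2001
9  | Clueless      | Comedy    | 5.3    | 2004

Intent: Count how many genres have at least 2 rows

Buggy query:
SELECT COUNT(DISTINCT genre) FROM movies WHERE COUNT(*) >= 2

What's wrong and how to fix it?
Bug: WHERE filters individual rows, not groups, so a group-level COUNT is invalid there

Fix: Use a subquery that GROUPs and filters with HAVING, then count its rows

Corrected query:
SELECT COUNT(*) FROM (SELECT genre FROM movies GROUP BY genre HAVING COUNT(*) >= 2)

Result:
COUNT(*)
--------
3       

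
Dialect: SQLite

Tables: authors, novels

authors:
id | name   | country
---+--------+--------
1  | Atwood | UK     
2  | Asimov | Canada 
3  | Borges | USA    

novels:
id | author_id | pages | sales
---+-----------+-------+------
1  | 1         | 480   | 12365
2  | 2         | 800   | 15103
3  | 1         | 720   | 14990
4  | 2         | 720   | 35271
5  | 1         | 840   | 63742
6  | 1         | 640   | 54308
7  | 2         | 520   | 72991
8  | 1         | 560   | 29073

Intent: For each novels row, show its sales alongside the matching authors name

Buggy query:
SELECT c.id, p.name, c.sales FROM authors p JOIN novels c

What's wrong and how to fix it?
Bug: Missing join condition: each novels row is matched to all authors rows instead of just its own

Fix: Specify the join condition linking the foreign key to the parent id

Corrected query:
SELECT c.id, p.name, c.sales FROM authors p JOIN novels c ON c.author_id = p.id

Result:
id | name   | sales
---+--------+------
1  | Atwood | 12365
2  | Asimov | 15103
3  | Atwood | 14990
4  | Asimov | 35271
5  | Atwood | 63742
6  | Atwood | 54308
7  | Asimov | 72991
8  | Atwood | 29073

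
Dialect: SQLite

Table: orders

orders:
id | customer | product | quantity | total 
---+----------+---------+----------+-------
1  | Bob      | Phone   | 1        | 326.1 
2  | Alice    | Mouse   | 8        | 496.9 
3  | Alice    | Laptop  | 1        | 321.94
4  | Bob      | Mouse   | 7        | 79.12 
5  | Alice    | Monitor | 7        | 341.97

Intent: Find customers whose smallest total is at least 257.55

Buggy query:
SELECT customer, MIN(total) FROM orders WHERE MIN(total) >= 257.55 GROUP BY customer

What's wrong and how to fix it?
Bug: Aggregates like MIN are computed per group after WHERE runs

Fix: Replace WHERE with HAVING after the GROUP BY

Corrected query:
SELECT customer, MIN(total) FROM orders GROUP BY customer HAVING MIN(total) >= 257.55

Result:
customer | MIN(total)
---------+-----------
Alice    | 321.94    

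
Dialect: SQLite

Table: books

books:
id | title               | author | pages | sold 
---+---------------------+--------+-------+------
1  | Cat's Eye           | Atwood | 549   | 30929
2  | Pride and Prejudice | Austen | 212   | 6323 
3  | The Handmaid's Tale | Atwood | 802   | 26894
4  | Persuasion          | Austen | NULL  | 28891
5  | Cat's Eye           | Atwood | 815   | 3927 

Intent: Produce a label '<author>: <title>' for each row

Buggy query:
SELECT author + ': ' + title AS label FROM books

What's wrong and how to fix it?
Bug: SQLite uses || for string concatenation; + coerces text to numbers (yielding 0)

Fix: Replace + with || to concatenate text

Corrected query:
SELECT author || ': ' || title AS label FROM books

Result:
label                      
---------------------------
Atwood: Cat's Eye          
Austen: Pride and Prejudice
Atwood: The Handmaid's Tale
Austen: Persuasion         
Atwood: Cat's Eye          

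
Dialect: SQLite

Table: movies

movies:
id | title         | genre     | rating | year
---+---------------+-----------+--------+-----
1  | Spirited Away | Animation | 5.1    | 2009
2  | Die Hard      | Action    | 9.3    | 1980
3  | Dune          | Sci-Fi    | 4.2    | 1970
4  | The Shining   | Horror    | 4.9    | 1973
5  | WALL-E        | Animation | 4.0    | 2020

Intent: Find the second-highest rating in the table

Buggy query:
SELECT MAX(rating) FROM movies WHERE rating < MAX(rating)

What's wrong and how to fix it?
Bug: MAX(rating) on the right of the comparison is an aggregate-in-WHERE error

Fix: Compute the overall MAX in a subquery, then take MAX of rows below it

Corrected query:
SELECT MAX(rating) FROM movies WHERE rating < (SELECT MAX(rating) FROM movies)

Result:
MAX(rating)
-----------
5.1        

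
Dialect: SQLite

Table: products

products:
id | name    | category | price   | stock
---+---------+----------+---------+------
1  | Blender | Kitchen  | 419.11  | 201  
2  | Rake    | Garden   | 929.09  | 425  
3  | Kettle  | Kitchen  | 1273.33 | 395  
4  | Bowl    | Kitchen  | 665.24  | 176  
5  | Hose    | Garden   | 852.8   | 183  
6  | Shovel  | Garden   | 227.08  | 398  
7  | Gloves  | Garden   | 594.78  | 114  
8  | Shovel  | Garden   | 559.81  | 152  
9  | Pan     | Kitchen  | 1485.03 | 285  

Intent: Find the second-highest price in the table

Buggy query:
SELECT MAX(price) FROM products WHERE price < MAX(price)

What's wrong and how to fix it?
Bug: MAX(price) on the right of the comparison is an aggregate-in-WHERE error

Fix: Compute the overall MAX in a subquery, then take MAX of rows below it

Corrected query:
SELECT MAX(price) FROM products WHERE price < (SELECT MAX(price) FROM products)

Result:
MAX(price)
----------
1273.33   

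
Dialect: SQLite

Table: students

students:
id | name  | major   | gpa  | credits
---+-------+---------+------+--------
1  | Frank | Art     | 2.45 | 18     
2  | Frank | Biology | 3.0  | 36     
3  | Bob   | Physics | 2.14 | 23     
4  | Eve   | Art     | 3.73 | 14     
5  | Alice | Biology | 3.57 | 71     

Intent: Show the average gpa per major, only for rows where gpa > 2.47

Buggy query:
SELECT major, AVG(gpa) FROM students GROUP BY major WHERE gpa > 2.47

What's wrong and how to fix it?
Bug: WHERE cannot follow GROUP BY

Fix: Place WHERE between FROM and GROUP BY

Corrected query:
SELECT major, AVG(gpa) FROM students WHERE gpa > 2.47 GROUP BY major

Result:
major   | AVG(gpa)
--------+---------
Art     | 3.73    
Biology | 3.285   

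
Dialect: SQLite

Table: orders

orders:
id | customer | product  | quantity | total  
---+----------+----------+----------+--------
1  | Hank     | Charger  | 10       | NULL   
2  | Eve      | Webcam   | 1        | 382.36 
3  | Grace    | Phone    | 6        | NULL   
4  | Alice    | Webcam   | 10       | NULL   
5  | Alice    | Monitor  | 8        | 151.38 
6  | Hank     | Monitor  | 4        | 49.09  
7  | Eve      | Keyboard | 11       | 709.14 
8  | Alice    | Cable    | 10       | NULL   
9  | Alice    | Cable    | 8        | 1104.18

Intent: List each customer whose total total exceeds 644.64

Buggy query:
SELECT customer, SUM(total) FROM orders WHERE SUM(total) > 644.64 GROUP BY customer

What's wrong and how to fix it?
Bug: WHERE runs before GROUP BY, so aggregates aren't available there

Fix: Use HAVING (which filters groups after aggregation) instead of WHERE

Corrected query:
SELECT customer, SUM(total) FROM orders GROUP BY customer HAVING SUM(total) > 644.64

Result:
customer | SUM(total)
---------+-----------
Alice    | 1255.56   
Eve      | 1091.5    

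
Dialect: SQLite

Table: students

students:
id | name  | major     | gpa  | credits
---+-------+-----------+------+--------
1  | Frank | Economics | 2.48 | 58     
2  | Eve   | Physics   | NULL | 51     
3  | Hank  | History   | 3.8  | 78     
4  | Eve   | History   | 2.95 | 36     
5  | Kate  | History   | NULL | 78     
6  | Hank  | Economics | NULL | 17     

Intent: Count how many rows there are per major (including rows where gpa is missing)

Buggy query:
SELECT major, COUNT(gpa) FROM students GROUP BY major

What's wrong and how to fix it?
Bug: COUNT(gpa) skips NULLs, so groups with missing gpa are undercounted

Fix: Replace COUNT(gpa) with COUNT(*)

Corrected query:
SELECT major, COUNT(*) FROM students GROUP BY major

Result:
major     | COUNT(*)
----------+---------
Economics | 2       
History   | 3       
Physics   | 1       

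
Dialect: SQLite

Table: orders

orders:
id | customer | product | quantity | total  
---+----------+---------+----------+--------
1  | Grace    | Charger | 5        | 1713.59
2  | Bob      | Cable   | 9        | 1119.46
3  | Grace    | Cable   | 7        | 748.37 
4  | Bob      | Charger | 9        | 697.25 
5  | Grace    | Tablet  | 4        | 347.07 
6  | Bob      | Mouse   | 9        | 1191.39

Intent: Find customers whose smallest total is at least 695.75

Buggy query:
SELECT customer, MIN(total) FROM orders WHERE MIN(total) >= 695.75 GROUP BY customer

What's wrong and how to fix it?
Bug: MIN() in WHERE is a misuse of aggregate

Fix: Use HAVING for the per-group MIN condition

Corrected query:
SELECT customer, MIN(total) FROM orders GROUP BY customer HAVING MIN(total) >= 695.75

Result:
customer | MIN(total)
---------+-----------
Bob      | 697.25    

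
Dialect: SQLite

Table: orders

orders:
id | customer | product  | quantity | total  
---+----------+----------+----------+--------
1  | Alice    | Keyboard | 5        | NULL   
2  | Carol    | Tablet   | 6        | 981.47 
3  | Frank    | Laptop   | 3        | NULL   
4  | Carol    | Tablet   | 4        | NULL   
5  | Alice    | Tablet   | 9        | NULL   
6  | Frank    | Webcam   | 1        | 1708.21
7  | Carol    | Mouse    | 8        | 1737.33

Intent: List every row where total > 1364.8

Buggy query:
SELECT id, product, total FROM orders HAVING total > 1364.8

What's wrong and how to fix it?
Bug: HAVING filters the output of aggregation, but this query has no GROUP BY and no aggregate functions, so SQLite rejects it (HAVING clause on a non-aggregate query); the condition here is per row

Fix: Use WHERE for row-level filtering

Corrected query:
SELECT id, product, total FROM orders WHERE total > 1364.8

Result:
id | product | total  
---+---------+--------
6  | Webcam  | 1708.21
7  | Mouse   | 1737.33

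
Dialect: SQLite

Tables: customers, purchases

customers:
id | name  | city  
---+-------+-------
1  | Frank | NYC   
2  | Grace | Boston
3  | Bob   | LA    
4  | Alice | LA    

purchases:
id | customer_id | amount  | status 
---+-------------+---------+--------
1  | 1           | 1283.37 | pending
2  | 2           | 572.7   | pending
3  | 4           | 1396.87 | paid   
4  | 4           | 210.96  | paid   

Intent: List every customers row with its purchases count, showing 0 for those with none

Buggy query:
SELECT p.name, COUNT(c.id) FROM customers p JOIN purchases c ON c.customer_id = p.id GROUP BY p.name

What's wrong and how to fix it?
Bug: An inner join excludes parents with zero children

Fix: Use LEFT JOIN so parents without children still appear (COUNT(c.id) gives 0)

Corrected query:
SELECT p.name, COUNT(c.id) FROM customers p LEFT JOIN purchases c ON c.customer_id = p.id GROUP BY p.name

Result:
name  | COUNT(c.id)
------+------------
Alice | 2          
Bob   | 0          
Frank | 1          
Grace | 1          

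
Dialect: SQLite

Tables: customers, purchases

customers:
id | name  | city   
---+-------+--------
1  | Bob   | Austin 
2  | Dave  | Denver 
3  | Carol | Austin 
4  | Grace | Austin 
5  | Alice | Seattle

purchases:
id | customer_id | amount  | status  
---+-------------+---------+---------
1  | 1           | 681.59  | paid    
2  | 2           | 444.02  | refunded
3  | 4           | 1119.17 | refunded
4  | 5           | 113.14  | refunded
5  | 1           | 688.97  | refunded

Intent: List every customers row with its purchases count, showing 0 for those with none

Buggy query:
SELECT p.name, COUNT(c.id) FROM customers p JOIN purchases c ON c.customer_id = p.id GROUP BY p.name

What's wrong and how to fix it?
Bug: An inner join excludes parents with zero children

Fix: Use LEFT JOIN so parents without children still appear (COUNT(c.id) gives 0)

Corrected query:
SELECT p.name, COUNT(c.id) FROM customers p LEFT JOIN purchases c ON c.customer_id = p.id GROUP BY p.name

Result:
name  | COUNT(c.id)
------+------------
Alice | 1          
Bob   | 2          
Carol | 0          
Dave  | 1          
Grace | 1          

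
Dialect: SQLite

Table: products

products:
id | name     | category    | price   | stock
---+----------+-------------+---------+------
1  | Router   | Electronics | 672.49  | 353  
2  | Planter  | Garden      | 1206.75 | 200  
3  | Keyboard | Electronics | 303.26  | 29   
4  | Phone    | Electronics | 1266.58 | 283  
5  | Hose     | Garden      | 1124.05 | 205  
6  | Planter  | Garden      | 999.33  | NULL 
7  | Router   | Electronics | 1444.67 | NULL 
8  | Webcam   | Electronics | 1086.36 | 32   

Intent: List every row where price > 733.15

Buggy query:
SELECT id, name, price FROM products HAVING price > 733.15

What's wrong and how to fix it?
Bug: HAVING filters the output of aggregation, but this query has no GROUP BY and no aggregate functions, so SQLite rejects it (HAVING clause on a non-aggregate query); the condition here is per row

Fix: Replace HAVING with WHERE since the condition applies to individual rows

Corrected query:
SELECT id, name, price FROM products WHERE price > 733.15

Result:
id | name    | price  
---+---------+--------
2  | Planter | 1206.75
4  | Phone   | 1266.58
5  | Hose    | 1124.05
6  | Planter | 999.33 
7  | Router  | 1444.67
8  | Webcam  | 1086.36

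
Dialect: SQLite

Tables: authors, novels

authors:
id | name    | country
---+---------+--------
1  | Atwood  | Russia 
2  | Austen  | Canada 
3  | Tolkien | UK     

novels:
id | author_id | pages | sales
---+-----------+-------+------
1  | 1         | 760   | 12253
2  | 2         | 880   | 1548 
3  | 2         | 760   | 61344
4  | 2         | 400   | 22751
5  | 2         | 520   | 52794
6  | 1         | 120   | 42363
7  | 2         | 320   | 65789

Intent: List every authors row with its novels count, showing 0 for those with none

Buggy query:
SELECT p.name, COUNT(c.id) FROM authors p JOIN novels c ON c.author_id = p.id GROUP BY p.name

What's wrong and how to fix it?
Bug: An inner join excludes parents with zero children

Fix: Use LEFT JOIN so parents without children still appear (COUNT(c.id) gives 0)

Corrected query:
SELECT p.name, COUNT(c.id) FROM authors p LEFT JOIN novels c ON c.author_id = p.id GROUP BY p.name

Result:
name    | COUNT(c.id)
--------+------------
Atwood  | 2          
Austen  | 5          
Tolkien | 0          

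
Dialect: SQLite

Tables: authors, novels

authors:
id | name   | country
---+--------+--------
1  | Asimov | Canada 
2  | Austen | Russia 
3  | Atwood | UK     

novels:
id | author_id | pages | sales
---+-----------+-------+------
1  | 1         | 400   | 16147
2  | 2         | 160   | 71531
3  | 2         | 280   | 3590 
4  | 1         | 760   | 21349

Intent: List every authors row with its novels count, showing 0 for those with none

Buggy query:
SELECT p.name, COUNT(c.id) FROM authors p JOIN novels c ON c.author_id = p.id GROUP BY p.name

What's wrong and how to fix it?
Bug: An inner join excludes parents with zero children

Fix: Switch to LEFT JOIN to retain unmatched parent rows

Corrected query:
SELECT p.name, COUNT(c.id) FROM authors p LEFT JOIN novels c ON c.author_id = p.id GROUP BY p.name

Result:
name   | COUNT(c.id)
-------+------------
Asimov | 2          
Atwood | 0          
Austen | 2          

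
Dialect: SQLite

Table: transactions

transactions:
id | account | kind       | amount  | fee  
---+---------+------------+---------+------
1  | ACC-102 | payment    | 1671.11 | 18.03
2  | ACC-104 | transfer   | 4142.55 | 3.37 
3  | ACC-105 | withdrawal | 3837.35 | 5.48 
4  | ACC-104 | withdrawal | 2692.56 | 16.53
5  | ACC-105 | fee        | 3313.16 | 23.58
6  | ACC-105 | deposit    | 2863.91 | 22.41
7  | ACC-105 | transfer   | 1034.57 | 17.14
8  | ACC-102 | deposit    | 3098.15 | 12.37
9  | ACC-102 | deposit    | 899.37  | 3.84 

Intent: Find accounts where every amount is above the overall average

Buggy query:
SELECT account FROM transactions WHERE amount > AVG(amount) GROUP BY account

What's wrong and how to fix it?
Bug: AVG() is an aggregate; it can't sit directly in WHERE

Fix: Use a subquery for AVG and a HAVING MIN(...) filter so the condition holds for every row in the group

Corrected query:
SELECT account FROM transactions GROUP BY account HAVING MIN(amount) > (SELECT AVG(amount) FROM transactions)

Result:
account
-------
ACC-104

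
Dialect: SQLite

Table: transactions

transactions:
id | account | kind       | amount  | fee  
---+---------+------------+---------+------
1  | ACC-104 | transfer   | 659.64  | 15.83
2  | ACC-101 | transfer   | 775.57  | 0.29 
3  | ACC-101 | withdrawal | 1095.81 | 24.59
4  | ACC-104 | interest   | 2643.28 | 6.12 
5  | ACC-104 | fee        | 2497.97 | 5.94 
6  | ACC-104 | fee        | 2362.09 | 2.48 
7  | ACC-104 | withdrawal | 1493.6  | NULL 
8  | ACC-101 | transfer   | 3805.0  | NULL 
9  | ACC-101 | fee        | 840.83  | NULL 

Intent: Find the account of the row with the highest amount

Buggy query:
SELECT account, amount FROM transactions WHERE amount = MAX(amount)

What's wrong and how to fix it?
Bug: MAX(amount) is an aggregate and cannot be used directly in WHERE

Fix: Use a subquery: WHERE amount = (SELECT MAX(amount) FROM transactions)

Corrected query:
SELECT account, amount FROM transactions WHERE amount = (SELECT MAX(amount) FROM transactions)

Result:
account | amount
--------+-------
ACC-101 | 3805  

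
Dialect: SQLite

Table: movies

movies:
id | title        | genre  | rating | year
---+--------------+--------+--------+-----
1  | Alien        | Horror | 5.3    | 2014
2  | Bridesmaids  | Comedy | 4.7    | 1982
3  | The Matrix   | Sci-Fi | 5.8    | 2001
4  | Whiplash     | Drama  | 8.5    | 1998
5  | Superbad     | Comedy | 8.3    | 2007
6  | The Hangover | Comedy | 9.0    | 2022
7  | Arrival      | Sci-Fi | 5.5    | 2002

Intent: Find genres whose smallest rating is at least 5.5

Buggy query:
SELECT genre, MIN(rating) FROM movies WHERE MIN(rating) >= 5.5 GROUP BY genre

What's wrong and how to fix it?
Bug: MIN() in WHERE is a misuse of aggregate

Fix: Replace WHERE with HAVING after the GROUP BY

Corrected query:
SELECT genre, MIN(rating) FROM movies GROUP BY genre HAVING MIN(rating) >= 5.5

Result:
genre  | MIN(rating)
-------+------------
Drama  | 8.5        
Sci-Fi | 5.5        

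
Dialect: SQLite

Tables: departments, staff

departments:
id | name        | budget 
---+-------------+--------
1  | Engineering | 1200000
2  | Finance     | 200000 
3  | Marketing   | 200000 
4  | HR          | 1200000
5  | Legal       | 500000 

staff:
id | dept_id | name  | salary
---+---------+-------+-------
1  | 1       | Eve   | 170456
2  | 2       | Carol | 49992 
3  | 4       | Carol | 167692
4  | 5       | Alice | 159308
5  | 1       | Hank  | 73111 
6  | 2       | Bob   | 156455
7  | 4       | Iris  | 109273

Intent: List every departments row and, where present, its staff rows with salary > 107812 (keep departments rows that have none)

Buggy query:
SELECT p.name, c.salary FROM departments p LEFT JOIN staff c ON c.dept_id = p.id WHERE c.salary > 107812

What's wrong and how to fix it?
Bug: A WHERE condition on the right-hand table after LEFT JOIN drops unmatched parents

Fix: Move the right-table condition into the ON clause so unmatched parents are kept

Corrected query:
SELECT p.name, c.salary FROM departments p LEFT JOIN staff c ON c.dept_id = p.id AND c.salary > 107812

Result:
name        | salary
------------+-------
Engineering | 170456
Finance     | 156455
Marketing   | NULL  
HR          | 109273
HR          | 167692
Legal       | 159308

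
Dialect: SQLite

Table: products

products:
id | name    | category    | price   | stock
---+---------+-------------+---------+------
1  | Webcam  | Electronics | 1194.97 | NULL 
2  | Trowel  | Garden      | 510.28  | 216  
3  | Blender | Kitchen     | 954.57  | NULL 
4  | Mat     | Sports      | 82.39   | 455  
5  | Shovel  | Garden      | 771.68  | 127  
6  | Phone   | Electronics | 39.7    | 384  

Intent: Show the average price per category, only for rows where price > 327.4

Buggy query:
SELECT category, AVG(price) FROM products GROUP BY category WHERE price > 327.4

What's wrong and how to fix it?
Bug: Row-level WHERE must come before GROUP BY in the clause order

Fix: Move the WHERE clause before GROUP BY

Corrected query:
SELECT category, AVG(price) FROM products WHERE price > 327.4 GROUP BY category

Result:
category    | AVG(price)
------------+-----------
Electronics | 1194.97   
Garden      | 640.98    
Kitchen     | 954.57    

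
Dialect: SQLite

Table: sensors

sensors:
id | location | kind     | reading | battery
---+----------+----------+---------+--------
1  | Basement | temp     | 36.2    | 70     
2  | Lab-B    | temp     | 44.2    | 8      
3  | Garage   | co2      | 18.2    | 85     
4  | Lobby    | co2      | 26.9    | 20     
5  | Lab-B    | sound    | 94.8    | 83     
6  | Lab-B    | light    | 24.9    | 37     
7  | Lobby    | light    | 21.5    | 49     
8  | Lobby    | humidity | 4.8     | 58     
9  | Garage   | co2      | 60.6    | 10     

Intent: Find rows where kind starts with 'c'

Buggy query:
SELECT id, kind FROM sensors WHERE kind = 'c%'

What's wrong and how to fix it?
Bug: '=' compares the literal string including the % character; pattern matching needs LIKE

Fix: Use LIKE for wildcard pattern matching

Corrected query:
SELECT id, kind FROM sensors WHERE kind LIKE 'c%'

Result:
id | kind
---+-----
3  | co2 
4  | co2 
9  | co2 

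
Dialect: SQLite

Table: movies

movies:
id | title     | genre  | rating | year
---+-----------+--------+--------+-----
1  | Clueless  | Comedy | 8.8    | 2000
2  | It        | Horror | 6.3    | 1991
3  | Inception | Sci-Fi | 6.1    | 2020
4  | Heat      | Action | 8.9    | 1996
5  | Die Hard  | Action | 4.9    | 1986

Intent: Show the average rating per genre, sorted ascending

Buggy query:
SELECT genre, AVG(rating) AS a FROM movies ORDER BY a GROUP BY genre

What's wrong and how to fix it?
Bug: GROUP BY must precede ORDER BY

Fix: Move ORDER BY to the end, after GROUP BY

Corrected query:
SELECT genre, AVG(rating) AS a FROM movies GROUP BY genre ORDER BY a

Result:
genre  | a  
-------+----
Sci-Fi | 6.1
Horror | 6.3
Action | 6.9
Comedy | 8.8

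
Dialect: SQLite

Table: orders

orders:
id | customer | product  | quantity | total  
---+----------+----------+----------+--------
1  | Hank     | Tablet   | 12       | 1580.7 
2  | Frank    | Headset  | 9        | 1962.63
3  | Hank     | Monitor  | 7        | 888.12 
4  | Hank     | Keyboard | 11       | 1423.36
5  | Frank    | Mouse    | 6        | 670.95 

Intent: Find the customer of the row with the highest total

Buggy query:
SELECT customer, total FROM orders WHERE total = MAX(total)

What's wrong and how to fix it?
Bug: WHERE is evaluated per row; an aggregate over the whole table isn't defined there

Fix: Use a subquery: WHERE total = (SELECT MAX(total) FROM orders)

Corrected query:
SELECT customer, total FROM orders WHERE total = (SELECT MAX(total) FROM orders)

Result:
customer | total  
---------+--------
Frank    | 1962.63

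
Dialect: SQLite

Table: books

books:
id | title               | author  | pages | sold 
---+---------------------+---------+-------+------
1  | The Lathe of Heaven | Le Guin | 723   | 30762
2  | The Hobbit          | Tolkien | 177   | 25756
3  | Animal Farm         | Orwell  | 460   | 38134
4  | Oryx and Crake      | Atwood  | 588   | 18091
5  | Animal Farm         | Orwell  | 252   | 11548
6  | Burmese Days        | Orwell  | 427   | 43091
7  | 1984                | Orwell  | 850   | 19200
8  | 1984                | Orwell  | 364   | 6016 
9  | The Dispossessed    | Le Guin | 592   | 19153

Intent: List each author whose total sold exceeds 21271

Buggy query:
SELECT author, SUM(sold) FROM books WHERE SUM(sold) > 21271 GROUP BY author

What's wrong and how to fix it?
Bug: SUM(sold) is an aggregate, but WHERE filters rows before aggregation

Fix: Move the aggregate condition to a HAVING clause

Corrected query:
SELECT author, SUM(sold) FROM books GROUP BY author HAVING SUM(sold) > 21271

Result:
author  | SUM(sold)
--------+----------
Le Guin | 49915    
Orwell  | 117989   
Tolkien | 25756    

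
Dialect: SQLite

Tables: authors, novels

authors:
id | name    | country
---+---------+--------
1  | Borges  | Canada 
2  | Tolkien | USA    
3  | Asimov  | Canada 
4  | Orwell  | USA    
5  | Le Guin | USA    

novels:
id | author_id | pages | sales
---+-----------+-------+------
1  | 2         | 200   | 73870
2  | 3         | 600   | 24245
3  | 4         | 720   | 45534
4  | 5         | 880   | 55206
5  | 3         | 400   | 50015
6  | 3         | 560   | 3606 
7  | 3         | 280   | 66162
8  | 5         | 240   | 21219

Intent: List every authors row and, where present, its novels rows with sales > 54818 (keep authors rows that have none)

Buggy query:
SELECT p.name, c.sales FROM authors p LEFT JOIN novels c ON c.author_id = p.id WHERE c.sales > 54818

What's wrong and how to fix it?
Bug: A WHERE condition on the right-hand table after LEFT JOIN drops unmatched parents

Fix: Move the right-table condition into the ON clause so unmatched parents are kept

Corrected query:
SELECT p.name, c.sales FROM authors p LEFT JOIN novels c ON c.author_id = p.id AND c.sales > 54818

Result:
name    | sales
--------+------
Borges  | NULL 
Tolkien | 73870
Asimov  | 66162
Orwell  | NULL 
Le Guin | 55206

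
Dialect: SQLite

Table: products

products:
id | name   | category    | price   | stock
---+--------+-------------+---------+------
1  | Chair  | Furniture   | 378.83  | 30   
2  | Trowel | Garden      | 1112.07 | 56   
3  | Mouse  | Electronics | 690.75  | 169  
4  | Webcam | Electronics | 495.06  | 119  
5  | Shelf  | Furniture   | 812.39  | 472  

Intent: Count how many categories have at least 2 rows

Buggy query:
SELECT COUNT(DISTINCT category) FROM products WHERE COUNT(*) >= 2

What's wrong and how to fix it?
Bug: COUNT(*) cannot appear in WHERE; the per-group count doesn't exist yet

Fix: Use a subquery that GROUPs and filters with HAVING, then count its rows

Corrected query:
SELECT COUNT(*) FROM (SELECT category FROM products GROUP BY category HAVING COUNT(*) >= 2)

Result:
COUNT(*)
--------
2       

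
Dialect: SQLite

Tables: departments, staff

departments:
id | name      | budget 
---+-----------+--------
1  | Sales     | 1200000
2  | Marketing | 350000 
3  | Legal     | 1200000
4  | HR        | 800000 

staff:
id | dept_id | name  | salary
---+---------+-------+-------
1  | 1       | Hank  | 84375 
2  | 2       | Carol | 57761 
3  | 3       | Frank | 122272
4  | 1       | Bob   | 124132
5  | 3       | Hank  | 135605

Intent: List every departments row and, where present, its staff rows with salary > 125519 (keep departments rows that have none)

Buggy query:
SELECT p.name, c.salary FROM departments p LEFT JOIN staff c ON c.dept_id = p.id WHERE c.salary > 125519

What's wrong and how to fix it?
Bug: Filtering c.salary in WHERE discards the NULL rows produced by LEFT JOIN, turning it into an inner join

Fix: Move the right-table condition into the ON clause so unmatched parents are kept

Corrected query:
SELECT p.name, c.salary FROM departments p LEFT JOIN staff c ON c.dept_id = p.id AND c.salary > 125519

Result:
name      | salary
----------+-------
Sales     | NULL  
Marketing | NULL  
Legal     | 135605
HR        | NULL  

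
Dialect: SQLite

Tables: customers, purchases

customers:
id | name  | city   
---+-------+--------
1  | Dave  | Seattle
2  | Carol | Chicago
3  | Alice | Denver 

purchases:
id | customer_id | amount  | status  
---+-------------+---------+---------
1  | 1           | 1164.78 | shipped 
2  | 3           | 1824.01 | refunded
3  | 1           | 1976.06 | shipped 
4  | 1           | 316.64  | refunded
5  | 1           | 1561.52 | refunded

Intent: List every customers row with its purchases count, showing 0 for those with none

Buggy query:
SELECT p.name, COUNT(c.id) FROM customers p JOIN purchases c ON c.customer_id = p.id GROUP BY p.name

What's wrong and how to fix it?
Bug: INNER JOIN drops customers rows that have no matching purchases rows

Fix: Switch to LEFT JOIN to retain unmatched parent rows

Corrected query:
SELECT p.name, COUNT(c.id) FROM customers p LEFT JOIN purchases c ON c.customer_id = p.id GROUP BY p.name

Result:
name  | COUNT(c.id)
------+------------
Alice | 1          
Carol | 0          
Dave  | 4          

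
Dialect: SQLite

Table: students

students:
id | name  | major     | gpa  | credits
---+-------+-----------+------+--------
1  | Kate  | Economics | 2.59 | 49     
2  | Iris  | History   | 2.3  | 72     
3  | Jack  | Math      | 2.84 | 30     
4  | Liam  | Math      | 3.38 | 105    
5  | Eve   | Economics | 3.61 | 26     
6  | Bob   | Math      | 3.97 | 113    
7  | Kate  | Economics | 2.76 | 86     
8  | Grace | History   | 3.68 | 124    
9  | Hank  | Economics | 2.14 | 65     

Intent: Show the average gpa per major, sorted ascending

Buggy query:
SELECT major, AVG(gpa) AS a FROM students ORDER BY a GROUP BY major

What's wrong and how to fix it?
Bug: ORDER BY appears before GROUP BY; SQL clause order requires GROUP BY first

Fix: Move ORDER BY to the end, after GROUP BY

Corrected query:
SELECT major, AVG(gpa) AS a FROM students GROUP BY major ORDER BY a

Result:
major     | a       
----------+---------
Economics | 2.775   
History   | 2.99    
Math      | 3.396667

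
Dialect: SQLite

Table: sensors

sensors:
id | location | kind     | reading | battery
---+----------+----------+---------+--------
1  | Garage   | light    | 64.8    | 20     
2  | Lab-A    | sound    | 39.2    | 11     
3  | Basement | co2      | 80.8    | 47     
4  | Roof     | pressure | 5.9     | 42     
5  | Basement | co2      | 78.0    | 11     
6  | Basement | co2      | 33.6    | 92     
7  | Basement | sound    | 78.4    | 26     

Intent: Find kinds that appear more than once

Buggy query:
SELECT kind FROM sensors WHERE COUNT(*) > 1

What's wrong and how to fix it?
Bug: COUNT(*) is an aggregate and cannot be used in WHERE

Fix: Group first, then use HAVING for the count condition

Corrected query:
SELECT kind FROM sensors GROUP BY kind HAVING COUNT(*) > 1

Result:
kind 
-----
co2  
sound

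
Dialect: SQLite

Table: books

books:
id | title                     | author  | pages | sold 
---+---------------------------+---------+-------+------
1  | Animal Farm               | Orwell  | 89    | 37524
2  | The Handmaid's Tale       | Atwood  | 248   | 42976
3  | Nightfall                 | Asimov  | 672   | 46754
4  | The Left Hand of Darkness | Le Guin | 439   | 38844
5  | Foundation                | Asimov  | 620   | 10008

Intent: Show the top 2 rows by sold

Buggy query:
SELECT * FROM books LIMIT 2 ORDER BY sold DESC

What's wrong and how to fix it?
Bug: LIMIT must come after ORDER BY

Fix: Sort with ORDER BY, then apply LIMIT

Corrected query:
SELECT * FROM books ORDER BY sold DESC LIMIT 2

Result:
id | title               | author | pages | sold 
---+---------------------+--------+-------+------
3  | Nightfall           | Asimov | 672   | 46754
2  | The Handmaid's Tale | Atwood | 248   | 42976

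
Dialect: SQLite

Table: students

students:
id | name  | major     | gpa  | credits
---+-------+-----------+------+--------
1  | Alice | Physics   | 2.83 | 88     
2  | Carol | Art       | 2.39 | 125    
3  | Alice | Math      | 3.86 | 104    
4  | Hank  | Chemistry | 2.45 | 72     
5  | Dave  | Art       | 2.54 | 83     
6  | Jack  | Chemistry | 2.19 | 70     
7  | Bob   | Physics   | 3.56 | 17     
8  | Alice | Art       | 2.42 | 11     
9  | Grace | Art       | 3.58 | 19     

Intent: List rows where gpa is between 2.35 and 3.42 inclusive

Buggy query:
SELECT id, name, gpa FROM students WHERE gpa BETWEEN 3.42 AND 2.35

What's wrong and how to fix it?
Bug: The bounds are reversed; BETWEEN a AND b requires a <= b to match anything

Fix: Write BETWEEN 2.35 AND 3.42

Corrected query:
SELECT id, name, gpa FROM students WHERE gpa BETWEEN 2.35 AND 3.42

Result:
id | name  | gpa 
---+-------+-----
1  | Alice | 2.83
2  | Carol | 2.39
4  | Hank  | 2.45
5  | Dave  | 2.54
8  | Alice | 2.42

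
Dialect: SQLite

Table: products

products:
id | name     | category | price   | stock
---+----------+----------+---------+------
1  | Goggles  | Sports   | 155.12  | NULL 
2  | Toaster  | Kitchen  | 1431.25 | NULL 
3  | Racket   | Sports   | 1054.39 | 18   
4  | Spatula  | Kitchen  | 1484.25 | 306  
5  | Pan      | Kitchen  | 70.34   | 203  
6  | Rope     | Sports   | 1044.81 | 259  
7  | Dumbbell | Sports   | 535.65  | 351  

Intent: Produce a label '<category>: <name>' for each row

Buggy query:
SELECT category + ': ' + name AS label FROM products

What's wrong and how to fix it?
Bug: '+' is numeric addition; on text columns SQLite converts them to 0 instead of concatenating

Fix: Replace + with || to concatenate text

Corrected query:
SELECT category || ': ' || name AS label FROM products

Result:
label           
----------------
Sports: Goggles 
Kitchen: Toaster
Sports: Racket  
Kitchen: Spatula
Kitchen: Pan    
Sports: Rope    
Sports: Dumbbell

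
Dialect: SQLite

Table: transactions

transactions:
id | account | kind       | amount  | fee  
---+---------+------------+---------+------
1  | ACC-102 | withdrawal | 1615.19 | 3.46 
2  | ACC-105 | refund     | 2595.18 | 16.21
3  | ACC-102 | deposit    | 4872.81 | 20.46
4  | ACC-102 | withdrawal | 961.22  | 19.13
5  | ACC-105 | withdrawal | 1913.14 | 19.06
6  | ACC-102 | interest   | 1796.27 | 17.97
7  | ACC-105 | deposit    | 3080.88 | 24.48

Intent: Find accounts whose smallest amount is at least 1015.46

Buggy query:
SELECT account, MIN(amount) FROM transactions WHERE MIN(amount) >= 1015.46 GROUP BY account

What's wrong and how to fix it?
Bug: MIN() in WHERE is a misuse of aggregate

Fix: Replace WHERE with HAVING after the GROUP BY

Corrected query:
SELECT account, MIN(amount) FROM transactions GROUP BY account HAVING MIN(amount) >= 1015.46

Result:
account | MIN(amount)
--------+------------
ACC-105 | 1913.14    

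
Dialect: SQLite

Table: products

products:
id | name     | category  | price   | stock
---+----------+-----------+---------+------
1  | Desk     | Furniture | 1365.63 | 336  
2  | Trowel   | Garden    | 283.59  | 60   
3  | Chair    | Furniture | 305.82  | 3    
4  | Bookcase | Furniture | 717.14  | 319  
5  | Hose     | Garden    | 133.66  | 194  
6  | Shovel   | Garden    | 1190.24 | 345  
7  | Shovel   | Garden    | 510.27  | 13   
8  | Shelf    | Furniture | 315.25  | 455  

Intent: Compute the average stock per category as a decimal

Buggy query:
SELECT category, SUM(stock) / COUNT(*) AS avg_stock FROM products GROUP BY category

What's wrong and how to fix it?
Bug: SUM(stock) and COUNT(*) are both integers; the division truncates the fractional part

Fix: Cast one side to REAL so the division keeps the fractional part

Corrected query:
SELECT category, SUM(stock) * 1.0 / COUNT(*) AS avg_stock FROM products GROUP BY category

Result:
category  | avg_stock
----------+----------
Furniture | 278.25   
Garden    | 153      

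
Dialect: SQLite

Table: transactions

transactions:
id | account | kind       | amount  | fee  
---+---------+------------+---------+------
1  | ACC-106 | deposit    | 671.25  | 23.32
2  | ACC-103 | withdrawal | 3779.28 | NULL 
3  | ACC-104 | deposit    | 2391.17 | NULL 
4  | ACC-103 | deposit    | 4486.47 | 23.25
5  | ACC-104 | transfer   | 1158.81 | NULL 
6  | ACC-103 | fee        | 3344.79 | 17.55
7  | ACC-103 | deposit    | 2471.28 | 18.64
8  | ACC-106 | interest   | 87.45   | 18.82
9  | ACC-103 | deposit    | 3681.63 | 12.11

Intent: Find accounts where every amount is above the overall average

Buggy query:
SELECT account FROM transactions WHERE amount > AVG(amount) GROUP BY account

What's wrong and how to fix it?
Bug: AVG() is an aggregate; it can't sit directly in WHERE

Fix: Compute the overall average in a scalar subquery and compare each group's MIN against it in HAVING

Corrected query:
SELECT account FROM transactions GROUP BY account HAVING MIN(amount) > (SELECT AVG(amount) FROM transactions)

Result:
account
-------
ACC-103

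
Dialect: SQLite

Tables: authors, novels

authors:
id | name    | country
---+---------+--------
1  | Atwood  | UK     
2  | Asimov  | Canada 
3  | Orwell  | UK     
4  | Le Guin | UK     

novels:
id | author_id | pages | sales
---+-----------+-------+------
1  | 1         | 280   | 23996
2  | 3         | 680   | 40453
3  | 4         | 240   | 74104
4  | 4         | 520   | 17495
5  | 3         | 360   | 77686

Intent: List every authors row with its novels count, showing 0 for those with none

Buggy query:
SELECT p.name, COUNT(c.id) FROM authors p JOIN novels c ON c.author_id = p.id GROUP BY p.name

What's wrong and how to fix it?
Bug: An inner join excludes parents with zero children

Fix: Switch to LEFT JOIN to retain unmatched parent rows

Corrected query:
SELECT p.name, COUNT(c.id) FROM authors p LEFT JOIN novels c ON c.author_id = p.id GROUP BY p.name

Result:
name    | COUNT(c.id)
--------+------------
Asimov  | 0          
Atwood  | 1          
Le Guin | 2          
Orwell  | 2          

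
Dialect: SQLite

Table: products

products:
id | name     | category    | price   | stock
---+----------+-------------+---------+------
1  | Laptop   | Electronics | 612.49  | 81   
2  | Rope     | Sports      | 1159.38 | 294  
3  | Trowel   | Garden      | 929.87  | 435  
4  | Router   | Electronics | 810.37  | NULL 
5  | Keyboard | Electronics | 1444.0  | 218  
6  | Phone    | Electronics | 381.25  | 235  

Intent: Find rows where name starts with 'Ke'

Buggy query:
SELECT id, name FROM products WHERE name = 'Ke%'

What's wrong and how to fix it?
Bug: Wildcards only work with LIKE; '=' treats '%' as a literal character

Fix: Replace '=' with LIKE so 'Ke%' is treated as a pattern

Corrected query:
SELECT id, name FROM products WHERE name LIKE 'Ke%'

Result:
id | name    
---+---------
5  | Keyboard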